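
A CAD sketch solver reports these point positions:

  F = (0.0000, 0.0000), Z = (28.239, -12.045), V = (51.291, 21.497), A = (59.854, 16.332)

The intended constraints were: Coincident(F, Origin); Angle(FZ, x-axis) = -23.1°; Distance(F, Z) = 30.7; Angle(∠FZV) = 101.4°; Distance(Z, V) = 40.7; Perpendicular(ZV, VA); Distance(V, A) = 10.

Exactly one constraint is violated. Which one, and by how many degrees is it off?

Perpendicular(ZV, VA) — off by 3.40°.

F = (0.00, 0.00) ✓; FZ at -23.10° ✓; |FZ| = 30.70 ✓; ∠FZV = 101.4° ✓; |ZV| = 40.70 ✓; ∠(ZV, VA) = 86.60° ✗; |VA| = 10.00 ✓.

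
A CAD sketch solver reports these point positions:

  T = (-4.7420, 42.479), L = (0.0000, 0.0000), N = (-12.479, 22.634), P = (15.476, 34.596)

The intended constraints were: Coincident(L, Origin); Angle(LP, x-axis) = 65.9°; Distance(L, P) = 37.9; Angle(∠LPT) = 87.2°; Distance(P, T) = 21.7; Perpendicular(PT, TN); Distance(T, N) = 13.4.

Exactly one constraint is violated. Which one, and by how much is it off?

Distance(T, N) = 13.4 — off by 7.90.

L = (0.00, 0.00) ✓; LP at 65.90° ✓; |LP| = 37.90 ✓; ∠LPT = 87.20° ✓; |PT| = 21.70 ✓; ∠(PT, TN) = 90.00° ✓; |TN| = 21.30 ✗.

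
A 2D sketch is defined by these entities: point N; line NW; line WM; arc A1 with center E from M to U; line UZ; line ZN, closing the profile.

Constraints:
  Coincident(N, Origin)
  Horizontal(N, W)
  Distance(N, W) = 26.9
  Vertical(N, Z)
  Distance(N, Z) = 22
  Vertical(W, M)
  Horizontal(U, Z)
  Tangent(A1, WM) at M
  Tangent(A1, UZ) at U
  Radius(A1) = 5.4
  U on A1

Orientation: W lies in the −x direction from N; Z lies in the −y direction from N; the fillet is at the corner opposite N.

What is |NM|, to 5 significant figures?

31.610

N is at the origin; N and W share the same y with |NW| = 26.9 and W on the −x side, so W = (-26.900, 0.0000). NZ is vertical with |NZ| = 22.0 and Z on the −y side, so Z = (0.0000, -22.000). The virtual corner opposite N is at (-26.900, -22.000). Since A1 is tangent to WM there, EM ⟂ WM and A1 meets UZ tangentially, so EU is at right angles to UZ, with radius 5.4, so the center E sits 5.4 in from both sides at E = (-21.500, -16.600). That places the tangent points at M = (-26.900, -16.600) on WM and U = (-21.500, -22.000) on UZ. Then |NM| = |M − N| = 31.610.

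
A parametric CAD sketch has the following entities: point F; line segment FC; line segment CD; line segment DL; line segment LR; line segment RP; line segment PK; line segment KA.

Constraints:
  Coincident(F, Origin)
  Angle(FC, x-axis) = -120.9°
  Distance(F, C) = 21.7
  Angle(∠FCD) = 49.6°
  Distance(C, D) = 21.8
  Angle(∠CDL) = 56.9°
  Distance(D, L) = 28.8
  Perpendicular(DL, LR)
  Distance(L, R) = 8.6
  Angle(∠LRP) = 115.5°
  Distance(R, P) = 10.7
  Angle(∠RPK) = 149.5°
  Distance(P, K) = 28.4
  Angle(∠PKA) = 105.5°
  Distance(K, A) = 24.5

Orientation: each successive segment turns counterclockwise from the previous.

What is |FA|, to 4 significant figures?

33.48

F is at the origin; FC runs at -120.9° with length 21.7, so C = (-11.14, -18.62). ∠FCD = 49.6° gives CD at 9.500° from the x-axis; with |CD| = 21.8, D = (10.36, -15.02). ∠CDL = 56.9° gives DL at 132.6° from the x-axis; with |DL| = 28.8, L = (-9.137, 6.178). DL is perpendicular to LR, so LR runs at -137.4°; with |LR| = 8.6, R = (-15.47, 0.3565). ∠LRP = 115.5° gives RP at -72.90° from the x-axis; with |RP| = 10.7, P = (-12.32, -9.870). ∠RPK = 149.5° gives PK at -42.40° from the x-axis; with |PK| = 28.4, K = (8.651, -29.02). ∠PKA = 105.5° gives KA at 32.10° from the x-axis; with |KA| = 24.5, A = (29.41, -16.00). Then |FA| = |A − F| = 33.48.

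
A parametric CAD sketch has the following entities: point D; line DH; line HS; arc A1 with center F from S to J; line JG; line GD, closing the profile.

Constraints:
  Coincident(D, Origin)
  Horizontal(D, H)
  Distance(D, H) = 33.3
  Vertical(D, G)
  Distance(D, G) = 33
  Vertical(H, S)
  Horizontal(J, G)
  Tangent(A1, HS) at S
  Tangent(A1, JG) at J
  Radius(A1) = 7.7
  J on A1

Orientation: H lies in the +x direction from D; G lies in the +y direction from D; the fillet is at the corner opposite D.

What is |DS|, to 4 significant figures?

41.82

D is at the origin; DH is horizontal with |DH| = 33.3 and H on the +x side, so H = (33.30, 0.000). DG is vertical with |DG| = 33.0 and G on the +y side, so G = (0.000, 33.00). The virtual corner opposite D is at (33.30, 33.00). The tangent condition forces FS to be normal to HS and tangency of A1 to JG means the radius FJ is perpendicular to JG, with radius 7.7, so the center F sits 7.7 in from both sides at F = (25.60, 25.30). That places the tangent points at S = (33.30, 25.30) on HS and J = (25.60, 33.00) on JG. Then |DS| = |S − D| = 41.82.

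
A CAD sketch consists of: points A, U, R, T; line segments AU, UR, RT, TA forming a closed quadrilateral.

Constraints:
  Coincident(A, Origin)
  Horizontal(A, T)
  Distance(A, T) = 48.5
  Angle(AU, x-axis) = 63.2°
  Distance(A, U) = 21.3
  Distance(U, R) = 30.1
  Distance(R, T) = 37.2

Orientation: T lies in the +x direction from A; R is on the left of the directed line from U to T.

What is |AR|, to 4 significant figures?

49.51

Checks: |UR| = 30.10 ✓; |RT| = 37.20 ✓.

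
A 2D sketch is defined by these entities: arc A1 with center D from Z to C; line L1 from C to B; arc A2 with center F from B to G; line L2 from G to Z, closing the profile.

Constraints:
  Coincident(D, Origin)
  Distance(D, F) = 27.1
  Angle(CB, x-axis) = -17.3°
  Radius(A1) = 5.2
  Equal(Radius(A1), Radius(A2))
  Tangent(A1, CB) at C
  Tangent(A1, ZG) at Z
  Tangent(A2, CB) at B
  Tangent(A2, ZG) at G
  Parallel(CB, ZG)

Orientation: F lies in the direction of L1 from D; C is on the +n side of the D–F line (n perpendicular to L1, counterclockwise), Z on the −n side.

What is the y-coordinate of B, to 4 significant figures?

-3.094

Tangency of A1 to both parallel lines with radius 5.2 puts C and Z at D ± 5.2·n: C = (1.546, 4.965), Z = (-1.546, -4.965). Equal radii place B and G the same way about F: B = F + 5.2·n = (27.42, -3.094), G = F − 5.2·n = (24.33, -13.02). So B.y = -3.094.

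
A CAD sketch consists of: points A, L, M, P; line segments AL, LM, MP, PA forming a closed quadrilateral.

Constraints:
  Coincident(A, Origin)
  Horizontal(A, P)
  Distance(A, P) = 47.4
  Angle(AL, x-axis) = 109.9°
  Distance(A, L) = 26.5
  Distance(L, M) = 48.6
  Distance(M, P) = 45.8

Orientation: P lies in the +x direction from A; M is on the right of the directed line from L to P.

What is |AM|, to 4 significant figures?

22.11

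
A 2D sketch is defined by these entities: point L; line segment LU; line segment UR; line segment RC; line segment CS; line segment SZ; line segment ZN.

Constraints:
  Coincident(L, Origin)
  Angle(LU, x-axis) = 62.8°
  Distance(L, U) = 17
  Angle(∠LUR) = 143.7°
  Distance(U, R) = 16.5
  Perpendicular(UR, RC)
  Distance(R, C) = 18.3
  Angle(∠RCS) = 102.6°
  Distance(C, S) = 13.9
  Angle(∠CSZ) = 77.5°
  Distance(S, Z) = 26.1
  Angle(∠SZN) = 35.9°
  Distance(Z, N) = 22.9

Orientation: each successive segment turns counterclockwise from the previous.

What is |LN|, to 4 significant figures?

30.28

L is at the origin; LU runs at 62.8° with length 17.0, so U = (7.771, 15.12). ∠LUR = 143.7° gives UR at 99.10° from the x-axis; with |UR| = 16.5, R = (5.161, 31.41). The perpendicularity gives RC at right angles to UR, so RC runs at -170.9°; with |RC| = 18.3, C = (-12.91, 28.52). ∠RCS = 102.6° gives CS at -93.50° from the x-axis; with |CS| = 13.9, S = (-13.76, 14.64). ∠CSZ = 77.5° gives SZ at 9.000° from the x-axis; with |SZ| = 26.1, Z = (12.02, 18.73). ∠SZN = 35.9° gives ZN at 153.1° from the x-axis; with |ZN| = 22.9, N = (-8.401, 29.09). Then |LN| = |N − L| = 30.28.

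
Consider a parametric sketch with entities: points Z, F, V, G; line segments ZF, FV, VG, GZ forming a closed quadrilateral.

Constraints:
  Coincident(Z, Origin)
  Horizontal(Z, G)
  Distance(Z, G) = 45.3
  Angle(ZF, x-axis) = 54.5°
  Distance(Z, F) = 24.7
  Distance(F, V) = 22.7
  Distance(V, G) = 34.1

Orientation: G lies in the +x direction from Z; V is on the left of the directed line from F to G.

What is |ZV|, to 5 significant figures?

46.469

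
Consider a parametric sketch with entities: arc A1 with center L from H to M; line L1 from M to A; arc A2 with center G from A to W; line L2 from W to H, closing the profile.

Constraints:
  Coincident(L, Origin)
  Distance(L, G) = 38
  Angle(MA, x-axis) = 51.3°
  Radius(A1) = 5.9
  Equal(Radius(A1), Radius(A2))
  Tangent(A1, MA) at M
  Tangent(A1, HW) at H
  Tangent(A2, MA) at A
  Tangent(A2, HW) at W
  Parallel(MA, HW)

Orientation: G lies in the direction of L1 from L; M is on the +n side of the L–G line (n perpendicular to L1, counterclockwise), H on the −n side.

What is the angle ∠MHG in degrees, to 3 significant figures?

81.2°

L is at the origin and G lies 38.0 along u from L, so G = 38.0·u = (23.8, 29.7). Tangency of A1 to both parallel lines with radius 5.9 puts M and H at L ± 5.9·n: M = (-4.60, 3.69), H = (4.60, -3.69). Then cos ∠MHG = HM·HG / (|HM||HG|), giving 81.2°.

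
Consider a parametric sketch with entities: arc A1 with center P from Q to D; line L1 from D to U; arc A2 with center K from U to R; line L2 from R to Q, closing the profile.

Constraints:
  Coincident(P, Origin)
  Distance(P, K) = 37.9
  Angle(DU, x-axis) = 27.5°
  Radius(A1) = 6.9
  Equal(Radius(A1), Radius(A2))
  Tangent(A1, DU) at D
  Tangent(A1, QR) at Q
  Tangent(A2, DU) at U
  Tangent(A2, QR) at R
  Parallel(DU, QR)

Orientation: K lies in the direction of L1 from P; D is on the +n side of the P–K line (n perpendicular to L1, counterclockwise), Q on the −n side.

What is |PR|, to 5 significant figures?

38.523

The slot axis is L1's direction at 27.5°, so u = (cos 27.5°, sin 27.5°) = (0.88701, 0.46175) and n = (−sin 27.5°, cos 27.5°) = (-0.46175, 0.88701). P is at the origin and K lies 37.9 along u from P, so K = 37.9·u = (33.618, 17.500). Tangency of A1 to both parallel lines with radius 6.9 puts D and Q at P ± 6.9·n: D = (-3.1861, 6.1204), Q = (3.1861, -6.1204). Equal radii place U and R the same way about K: U = K + 6.9·n = (30.432, 23.621), R = K − 6.9·n = (36.804, 11.380). Then |PR| = |R − P| = 38.523.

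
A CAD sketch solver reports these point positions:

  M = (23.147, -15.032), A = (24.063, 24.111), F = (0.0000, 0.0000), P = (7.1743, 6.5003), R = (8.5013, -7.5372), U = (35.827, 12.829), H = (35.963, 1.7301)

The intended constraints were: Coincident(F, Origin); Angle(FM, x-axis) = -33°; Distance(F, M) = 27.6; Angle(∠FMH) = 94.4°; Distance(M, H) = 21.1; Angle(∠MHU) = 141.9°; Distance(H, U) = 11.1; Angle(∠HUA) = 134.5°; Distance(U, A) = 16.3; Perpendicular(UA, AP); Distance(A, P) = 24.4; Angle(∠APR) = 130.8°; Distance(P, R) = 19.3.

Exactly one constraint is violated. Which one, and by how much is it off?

Distance(P, R) = 19.3 — off by 5.20.

F = (0.00, 0.00) ✓; FM at -33.00° ✓; |FM| = 27.60 ✓; ∠FMH = 94.40° ✓; |MH| = 21.10 ✓; ∠MHU = 141.9° ✓; |HU| = 11.10 ✓; ∠HUA = 134.5° ✓; |UA| = 16.30 ✓; ∠(UA, AP) = 90.00° ✓; |AP| = 24.40 ✓; ∠APR = 130.8° ✓; |PR| = 14.10 ✗.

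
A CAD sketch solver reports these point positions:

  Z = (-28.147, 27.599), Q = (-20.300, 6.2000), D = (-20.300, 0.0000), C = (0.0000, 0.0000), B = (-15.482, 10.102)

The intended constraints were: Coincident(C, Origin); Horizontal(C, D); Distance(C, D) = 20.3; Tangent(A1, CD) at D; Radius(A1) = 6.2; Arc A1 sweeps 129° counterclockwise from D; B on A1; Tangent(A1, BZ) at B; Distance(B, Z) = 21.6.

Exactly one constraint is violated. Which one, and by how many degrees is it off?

Tangent(A1, BZ) at B — off by 3.10°.

C = (0.00, 0.00) ✓; C.y = 0.00, D.y = 0.00 ✓; |CD| = 20.30 ✓; ∠(QD, DC) = 90.00° ✓; |QD| = 6.200 ✓; bearing(Q→B) − bearing(Q→D) = 129.0° ✓; |QB| = 6.200 ✓; ∠(QB, BZ) = 93.10° ✗; |BZ| = 21.60 ✓.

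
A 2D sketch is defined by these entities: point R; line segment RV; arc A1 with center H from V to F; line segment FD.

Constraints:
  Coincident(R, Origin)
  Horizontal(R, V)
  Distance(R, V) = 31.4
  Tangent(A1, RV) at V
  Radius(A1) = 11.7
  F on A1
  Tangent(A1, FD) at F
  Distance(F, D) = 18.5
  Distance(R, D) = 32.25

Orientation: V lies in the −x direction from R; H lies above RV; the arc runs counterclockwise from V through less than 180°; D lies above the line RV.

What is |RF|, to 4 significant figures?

22.07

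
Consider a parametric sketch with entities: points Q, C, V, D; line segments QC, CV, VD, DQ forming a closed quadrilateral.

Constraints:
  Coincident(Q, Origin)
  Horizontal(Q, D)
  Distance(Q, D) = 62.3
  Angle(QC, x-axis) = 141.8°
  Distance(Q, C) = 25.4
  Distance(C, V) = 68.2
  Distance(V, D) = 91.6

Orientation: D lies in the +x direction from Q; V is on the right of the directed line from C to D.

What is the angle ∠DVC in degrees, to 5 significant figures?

61.152°

Checks: |CV| = 68.20 ✓; |VD| = 91.60 ✓.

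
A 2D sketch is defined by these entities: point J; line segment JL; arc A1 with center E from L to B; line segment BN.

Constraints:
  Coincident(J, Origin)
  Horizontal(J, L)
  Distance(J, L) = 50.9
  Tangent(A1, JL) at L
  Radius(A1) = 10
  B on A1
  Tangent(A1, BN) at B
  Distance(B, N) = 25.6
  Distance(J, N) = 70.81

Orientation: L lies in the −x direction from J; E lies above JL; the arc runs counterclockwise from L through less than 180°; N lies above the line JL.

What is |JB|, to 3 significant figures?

46.8

J is at the origin; J and L share the same y with |JL| = 50.9 and L on the −x side, so L = (-50.9, 0.00). A1 meets JL tangentially, so EL is at right angles to JL, so E = L + (0, 10) = (-50.9, 10.0). Since EB ⟂ BN (tangency), |EN| = √(10.0² + 25.6²) = 27.5 regardless of where B sits on A1. So N lies on both circle(J, 70.81) and circle(E, 27.5); the above-JL intersection is N = (-61.3, 35.4). B is the foot of the tangent from N: B = (-43.7, 16.9).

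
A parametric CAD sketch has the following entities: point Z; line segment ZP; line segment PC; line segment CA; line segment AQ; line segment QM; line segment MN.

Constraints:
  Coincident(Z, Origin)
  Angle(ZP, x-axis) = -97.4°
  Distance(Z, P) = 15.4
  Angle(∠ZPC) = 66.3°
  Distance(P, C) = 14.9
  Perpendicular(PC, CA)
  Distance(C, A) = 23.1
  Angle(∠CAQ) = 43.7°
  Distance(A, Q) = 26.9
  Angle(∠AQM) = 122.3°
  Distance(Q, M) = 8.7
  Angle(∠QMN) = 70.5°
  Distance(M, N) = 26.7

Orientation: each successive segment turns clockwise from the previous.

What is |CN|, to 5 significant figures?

11.507

∠AQM = 122.3° gives QM at -135.10° from the x-axis; with |QM| = 8.7, M = (-3.1044, -20.189). ∠QMN = 70.5° gives MN at 115.40° from the x-axis; with |MN| = 26.7, N = (-14.557, 3.9302). Then |CN| = |N − C| = 11.507.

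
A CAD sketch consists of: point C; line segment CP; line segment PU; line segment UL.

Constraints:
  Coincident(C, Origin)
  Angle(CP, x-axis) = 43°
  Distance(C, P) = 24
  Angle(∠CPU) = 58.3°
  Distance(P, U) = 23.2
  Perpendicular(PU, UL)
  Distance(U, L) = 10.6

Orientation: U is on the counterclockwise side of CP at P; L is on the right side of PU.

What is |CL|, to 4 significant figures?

32.78

C is at the origin; CP runs at 43.0° with length 24.0, so P = 24.0·(cos 43.0°, sin 43.0°) = (17.55, 16.37). ∠CPU = 58.3°, so PU runs at 43.0° + (180° − 58.3°) = 164.7° from the x-axis; with |PU| = 23.2, U = P + 23.2·(cos 164.7°, sin 164.7°) = (-4.825, 22.49). PU is perpendicular to UL; with |UL| = 10.6 on the right of PU, L = U + 10.6·(0.2639, 0.9646) = (-2.028, 32.71). Then |CL| = |L − C| = 32.78.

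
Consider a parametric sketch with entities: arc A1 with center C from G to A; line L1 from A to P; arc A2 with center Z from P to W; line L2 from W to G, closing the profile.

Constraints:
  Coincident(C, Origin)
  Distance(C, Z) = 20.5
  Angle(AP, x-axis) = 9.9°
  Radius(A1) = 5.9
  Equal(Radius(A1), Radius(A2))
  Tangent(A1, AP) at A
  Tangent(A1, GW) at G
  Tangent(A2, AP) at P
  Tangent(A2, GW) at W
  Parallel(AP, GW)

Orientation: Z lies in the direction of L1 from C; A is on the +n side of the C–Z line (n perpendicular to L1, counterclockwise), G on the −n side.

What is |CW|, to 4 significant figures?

21.33

The slot axis is L1's direction at 9.9°, so u = (cos 9.9°, sin 9.9°) = (0.9851, 0.1719) and n = (−sin 9.9°, cos 9.9°) = (-0.1719, 0.9851). C is at the origin and Z lies 20.5 along u from C, so Z = 20.5·u = (20.19, 3.525). Tangency of A1 to both parallel lines with radius 5.9 puts A and G at C ± 5.9·n: A = (-1.014, 5.812), G = (1.014, -5.812). Equal radii place P and W the same way about Z: P = Z + 5.9·n = (19.18, 9.337), W = Z − 5.9·n = (21.21, -2.288). Then |CW| = |W − C| = 21.33.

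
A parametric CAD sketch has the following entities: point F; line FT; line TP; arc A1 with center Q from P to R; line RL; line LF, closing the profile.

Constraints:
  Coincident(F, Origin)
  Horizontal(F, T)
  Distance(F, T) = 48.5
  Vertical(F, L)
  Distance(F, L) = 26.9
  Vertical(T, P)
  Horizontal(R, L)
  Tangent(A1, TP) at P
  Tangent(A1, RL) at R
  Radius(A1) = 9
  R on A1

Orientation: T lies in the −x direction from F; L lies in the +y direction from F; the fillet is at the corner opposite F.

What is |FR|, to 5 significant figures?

47.790

The virtual corner opposite F is at (-48.500, 26.900). The tangent condition forces QP to be normal to TP and A1 meets RL tangentially, so QR is at right angles to RL, with radius 9.0, so the center Q sits 9.0 in from both sides at Q = (-39.500, 17.900). That places the tangent points at P = (-48.500, 17.900) on TP and R = (-39.500, 26.900) on RL. Then |FR| = |R − F| = 47.790.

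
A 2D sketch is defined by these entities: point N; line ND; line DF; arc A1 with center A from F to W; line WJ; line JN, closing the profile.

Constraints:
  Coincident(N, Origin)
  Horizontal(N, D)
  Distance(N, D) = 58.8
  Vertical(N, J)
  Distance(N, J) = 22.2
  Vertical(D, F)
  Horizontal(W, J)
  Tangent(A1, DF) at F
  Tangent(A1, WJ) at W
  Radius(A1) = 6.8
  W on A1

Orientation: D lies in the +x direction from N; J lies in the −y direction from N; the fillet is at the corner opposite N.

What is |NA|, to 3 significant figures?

54.2

N is at the origin; N and D share the same y with |ND| = 58.8 and D on the +x side, so D = (58.8, 0.00). NJ is vertical with |NJ| = 22.2 and J on the −y side, so J = (0.00, -22.2). The virtual corner opposite N is at (58.8, -22.2). Since A1 is tangent to DF there, AF ⟂ DF and tangency of A1 to WJ means the radius AW is perpendicular to WJ, with radius 6.8, so the center A sits 6.8 in from both sides at A = (52.0, -15.4). Then |NA| = |A − N| = 54.2.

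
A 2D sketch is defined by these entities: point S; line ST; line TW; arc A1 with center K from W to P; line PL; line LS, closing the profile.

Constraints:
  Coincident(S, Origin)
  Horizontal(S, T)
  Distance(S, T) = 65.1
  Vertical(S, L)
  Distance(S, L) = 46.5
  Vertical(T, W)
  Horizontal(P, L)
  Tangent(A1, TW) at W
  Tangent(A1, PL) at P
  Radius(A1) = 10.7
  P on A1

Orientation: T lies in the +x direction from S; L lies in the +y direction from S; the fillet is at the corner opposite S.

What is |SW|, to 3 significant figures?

74.3

S is at the origin; ST is horizontal with |ST| = 65.1 and T on the +x side, so T = (65.1, 0.00). SL is vertical with |SL| = 46.5 and L on the +y side, so L = (0.00, 46.5). The virtual corner opposite S is at (65.1, 46.5). A1 meets TW tangentially, so KW is at right angles to TW and since A1 is tangent to PL there, KP ⟂ PL, with radius 10.7, so the center K sits 10.7 in from both sides at K = (54.4, 35.8). That places the tangent points at W = (65.1, 35.8) on TW and P = (54.4, 46.5) on PL. Then |SW| = |W − S| = 74.3.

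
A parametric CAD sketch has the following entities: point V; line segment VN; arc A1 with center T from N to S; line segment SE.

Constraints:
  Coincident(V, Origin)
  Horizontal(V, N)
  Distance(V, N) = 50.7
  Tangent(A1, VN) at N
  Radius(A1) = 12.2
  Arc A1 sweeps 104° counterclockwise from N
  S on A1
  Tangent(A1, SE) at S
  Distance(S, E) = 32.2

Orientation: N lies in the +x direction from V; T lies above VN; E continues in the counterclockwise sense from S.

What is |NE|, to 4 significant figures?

46.57

On A1, N sits at bearing -90° from T; a 104° counterclockwise sweep puts S at bearing 14°, so S = T + 12.2·(cos 14°, sin 14°) = (62.54, 15.15). Tangency of A1 to SE means the radius TS is perpendicular to SE, so SE runs along (−sin 14°, cos 14°); with |SE| = 32.2, E = (54.75, 46.39). Then |NE| = |E − N| = 46.57.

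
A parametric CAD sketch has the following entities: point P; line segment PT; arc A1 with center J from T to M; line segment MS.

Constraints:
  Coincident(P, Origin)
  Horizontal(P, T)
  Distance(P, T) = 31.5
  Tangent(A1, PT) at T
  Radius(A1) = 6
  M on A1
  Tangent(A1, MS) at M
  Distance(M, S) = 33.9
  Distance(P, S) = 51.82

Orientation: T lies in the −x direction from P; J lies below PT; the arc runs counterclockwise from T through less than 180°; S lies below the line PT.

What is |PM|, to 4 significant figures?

38.06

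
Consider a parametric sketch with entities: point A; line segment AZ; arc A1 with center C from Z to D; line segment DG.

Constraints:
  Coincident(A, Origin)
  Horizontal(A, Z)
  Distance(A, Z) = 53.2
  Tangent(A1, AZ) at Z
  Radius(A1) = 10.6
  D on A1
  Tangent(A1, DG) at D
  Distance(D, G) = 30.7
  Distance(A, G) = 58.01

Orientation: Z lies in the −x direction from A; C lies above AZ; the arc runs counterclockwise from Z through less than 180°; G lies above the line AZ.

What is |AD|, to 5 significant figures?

43.797

A is at the origin; AZ is horizontal with |AZ| = 53.2 and Z on the −x side, so Z = (-53.200, 0.0000). The tangent condition forces CZ to be normal to AZ, so C = Z + (0, 10.6) = (-53.200, 10.600). Since CD ⟂ DG (tangency), |CG| = √(10.6² + 30.7²) = 32.478 regardless of where D sits on A1. So G lies on both circle(A, 58.01) and circle(C, 32.478); the above-AZ intersection is G = (-41.241, 40.796). D is the foot of the tangent from G: D = (-42.611, 10.127).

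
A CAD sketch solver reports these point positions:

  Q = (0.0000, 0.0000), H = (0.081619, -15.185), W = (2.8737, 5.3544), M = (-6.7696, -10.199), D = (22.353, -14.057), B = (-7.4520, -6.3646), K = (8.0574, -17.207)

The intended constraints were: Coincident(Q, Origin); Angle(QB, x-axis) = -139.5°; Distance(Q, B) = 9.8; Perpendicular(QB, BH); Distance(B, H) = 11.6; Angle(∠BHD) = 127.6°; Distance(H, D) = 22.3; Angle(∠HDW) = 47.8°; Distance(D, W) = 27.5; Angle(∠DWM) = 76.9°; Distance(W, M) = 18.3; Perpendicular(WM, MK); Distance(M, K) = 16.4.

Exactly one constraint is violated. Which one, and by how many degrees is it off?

Perpendicular(WM, MK) — off by 6.50°.

Q = (0.00, 0.00) ✓; QB at -139.5° ✓; |QB| = 9.800 ✓; ∠(QB, BH) = 90.00° ✓; |BH| = 11.60 ✓; ∠BHD = 127.6° ✓; |HD| = 22.30 ✓; ∠HDW = 47.80° ✓; |DW| = 27.50 ✓; ∠DWM = 76.90° ✓; |WM| = 18.30 ✓; ∠(WM, MK) = 96.50° ✗; |MK| = 16.40 ✓.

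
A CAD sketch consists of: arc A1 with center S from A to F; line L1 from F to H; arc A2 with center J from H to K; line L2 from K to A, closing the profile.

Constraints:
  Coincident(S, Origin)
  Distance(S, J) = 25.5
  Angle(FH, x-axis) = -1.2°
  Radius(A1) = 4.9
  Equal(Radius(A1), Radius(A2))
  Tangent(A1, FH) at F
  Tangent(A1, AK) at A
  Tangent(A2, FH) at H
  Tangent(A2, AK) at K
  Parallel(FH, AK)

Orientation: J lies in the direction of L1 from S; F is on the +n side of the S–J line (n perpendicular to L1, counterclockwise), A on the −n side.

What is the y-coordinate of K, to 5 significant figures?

-5.4330

The slot axis is L1's direction at -1.2°, so u = (cos -1.2°, sin -1.2°) = (0.99978, -0.020942) and n = (−sin -1.2°, cos -1.2°) = (0.020942, 0.99978). S is at the origin and J lies 25.5 along u from S, so J = 25.5·u = (25.494, -0.53403). Tangency of A1 to both parallel lines with radius 4.9 puts F and A at S ± 4.9·n: F = (0.10262, 4.8989), A = (-0.10262, -4.8989). Equal radii place H and K the same way about J: H = J + 4.9·n = (25.597, 4.3649), K = J − 4.9·n = (25.392, -5.4330). So K.y = -5.4330.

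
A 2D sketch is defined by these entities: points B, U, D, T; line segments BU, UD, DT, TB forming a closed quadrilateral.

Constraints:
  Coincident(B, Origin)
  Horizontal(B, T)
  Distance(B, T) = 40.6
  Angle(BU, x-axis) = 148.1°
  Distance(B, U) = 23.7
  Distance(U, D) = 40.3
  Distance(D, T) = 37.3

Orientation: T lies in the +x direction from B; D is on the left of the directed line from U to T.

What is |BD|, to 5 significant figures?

33.256

B is at the origin; BT is horizontal with |BT| = 40.6 and T in +x, so T = (40.6, 0). BU runs at 148.1° with |BU| = 23.7, so U = (-20.121, 12.524). D is determined by |UD| = 40.3 and |DT| = 37.3 together: it lies at the intersection of circle(U, 40.3) and circle(T, 37.3). With |UT| = 61.999, the foot of the radical line on UT is 32.877 from U and the perpendicular offset is √(40.3² − 32.877²) = 23.307. Taking the left-of-UT solution: D = (16.786, 28.709).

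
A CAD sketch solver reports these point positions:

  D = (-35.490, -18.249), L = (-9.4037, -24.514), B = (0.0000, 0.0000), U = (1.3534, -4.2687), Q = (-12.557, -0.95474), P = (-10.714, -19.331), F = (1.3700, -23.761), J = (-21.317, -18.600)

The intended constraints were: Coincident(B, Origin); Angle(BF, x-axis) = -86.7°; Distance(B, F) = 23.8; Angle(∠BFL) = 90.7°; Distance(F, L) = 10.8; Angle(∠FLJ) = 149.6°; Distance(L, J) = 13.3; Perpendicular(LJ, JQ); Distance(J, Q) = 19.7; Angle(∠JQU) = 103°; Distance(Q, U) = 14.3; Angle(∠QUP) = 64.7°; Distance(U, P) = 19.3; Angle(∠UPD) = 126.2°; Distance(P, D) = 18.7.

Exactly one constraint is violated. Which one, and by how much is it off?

Distance(P, D) = 18.7 — off by 6.10.

B = (0.00, 0.00) ✓; BF at -86.70° ✓; |BF| = 23.80 ✓; ∠BFL = 90.70° ✓; |FL| = 10.80 ✓; ∠FLJ = 149.6° ✓; |LJ| = 13.30 ✓; ∠(LJ, JQ) = 90.00° ✓; |JQ| = 19.70 ✓; ∠JQU = 103.0° ✓; |QU| = 14.30 ✓; ∠QUP = 64.70° ✓; |UP| = 19.30 ✓; ∠UPD = 126.2° ✓; |PD| = 24.80 ✗.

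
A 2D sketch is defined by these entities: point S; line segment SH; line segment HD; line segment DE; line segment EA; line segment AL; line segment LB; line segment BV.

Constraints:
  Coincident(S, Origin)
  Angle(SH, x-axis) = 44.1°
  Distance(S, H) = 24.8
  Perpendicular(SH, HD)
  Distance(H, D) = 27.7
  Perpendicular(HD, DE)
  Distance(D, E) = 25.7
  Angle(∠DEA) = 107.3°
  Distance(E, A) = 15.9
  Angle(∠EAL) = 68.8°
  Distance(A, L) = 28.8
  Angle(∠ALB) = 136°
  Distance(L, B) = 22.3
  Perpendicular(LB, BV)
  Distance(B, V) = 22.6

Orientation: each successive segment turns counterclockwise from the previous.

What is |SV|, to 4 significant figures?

50.85

∠ALB = 136.0° gives LB at 92.00° from the x-axis; with |LB| = 22.3, B = (5.739, 48.76). LB ⟂ BV, so BV runs at -178.0°; with |BV| = 22.6, V = (-16.85, 47.97). Then |SV| = |V − S| = 50.85.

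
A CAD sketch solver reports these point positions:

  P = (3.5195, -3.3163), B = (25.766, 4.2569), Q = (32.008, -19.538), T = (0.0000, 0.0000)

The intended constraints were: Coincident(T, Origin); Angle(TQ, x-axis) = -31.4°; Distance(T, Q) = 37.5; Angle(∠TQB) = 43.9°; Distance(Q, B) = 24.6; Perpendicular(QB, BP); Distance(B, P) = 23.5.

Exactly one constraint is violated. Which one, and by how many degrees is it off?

Perpendicular(QB, BP) — off by 4.10°.

T = (0.00, 0.00) ✓; TQ at -31.40° ✓; |TQ| = 37.50 ✓; ∠TQB = 43.90° ✓; |QB| = 24.60 ✓; ∠(QB, BP) = 94.10° ✗; |BP| = 23.50 ✓.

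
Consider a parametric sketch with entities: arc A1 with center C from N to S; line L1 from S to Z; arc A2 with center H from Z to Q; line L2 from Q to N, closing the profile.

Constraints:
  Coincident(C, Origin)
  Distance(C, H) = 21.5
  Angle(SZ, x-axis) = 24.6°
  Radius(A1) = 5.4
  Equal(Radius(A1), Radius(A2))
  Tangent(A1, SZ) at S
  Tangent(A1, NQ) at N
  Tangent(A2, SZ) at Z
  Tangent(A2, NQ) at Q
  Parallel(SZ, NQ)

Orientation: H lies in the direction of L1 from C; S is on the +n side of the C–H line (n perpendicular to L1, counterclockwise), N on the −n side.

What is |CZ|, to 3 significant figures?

22.2

The slot axis is L1's direction at 24.6°, so u = (cos 24.6°, sin 24.6°) = (0.909, 0.416) and n = (−sin 24.6°, cos 24.6°) = (-0.416, 0.909). C is at the origin and H lies 21.5 along u from C, so H = 21.5·u = (19.5, 8.95). Tangency of A1 to both parallel lines with radius 5.4 puts S and N at C ± 5.4·n: S = (-2.25, 4.91), N = (2.25, -4.91). Equal radii place Z and Q the same way about H: Z = H + 5.4·n = (17.3, 13.9), Q = H − 5.4·n = (21.8, 4.04). Then |CZ| = |Z − C| = 22.2.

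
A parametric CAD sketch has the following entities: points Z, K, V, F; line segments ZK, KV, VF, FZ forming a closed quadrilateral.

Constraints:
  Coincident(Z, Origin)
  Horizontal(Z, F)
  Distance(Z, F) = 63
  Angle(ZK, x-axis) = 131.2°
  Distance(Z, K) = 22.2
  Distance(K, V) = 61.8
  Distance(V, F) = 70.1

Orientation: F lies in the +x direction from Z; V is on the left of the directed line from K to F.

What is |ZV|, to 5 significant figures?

67.319

Z is at the origin; ZF is horizontal with |ZF| = 63.0 and F in +x, so F = (63.0, 0). ZK runs at 131.2° with |ZK| = 22.2, so K = (-14.623, 16.704). V is determined by |KV| = 61.8 and |VF| = 70.1 together: it lies at the intersection of circle(K, 61.8) and circle(F, 70.1). With |KF| = 79.400, the foot of the radical line on KF is 32.806 from K and the perpendicular offset is √(61.8² − 32.806²) = 52.374. Taking the left-of-KF solution: V = (28.467, 61.004).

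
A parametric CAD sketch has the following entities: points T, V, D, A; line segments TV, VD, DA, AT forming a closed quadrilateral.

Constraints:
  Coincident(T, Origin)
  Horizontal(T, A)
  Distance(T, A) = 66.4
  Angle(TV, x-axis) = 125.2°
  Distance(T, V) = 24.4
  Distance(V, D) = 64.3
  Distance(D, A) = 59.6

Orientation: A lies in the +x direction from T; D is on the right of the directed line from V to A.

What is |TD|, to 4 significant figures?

40.03

Checks: |TA| = 66.40 ✓; |TV| = 24.40 ✓; |VD| = 64.30 ✓; |DA| = 59.60 ✓.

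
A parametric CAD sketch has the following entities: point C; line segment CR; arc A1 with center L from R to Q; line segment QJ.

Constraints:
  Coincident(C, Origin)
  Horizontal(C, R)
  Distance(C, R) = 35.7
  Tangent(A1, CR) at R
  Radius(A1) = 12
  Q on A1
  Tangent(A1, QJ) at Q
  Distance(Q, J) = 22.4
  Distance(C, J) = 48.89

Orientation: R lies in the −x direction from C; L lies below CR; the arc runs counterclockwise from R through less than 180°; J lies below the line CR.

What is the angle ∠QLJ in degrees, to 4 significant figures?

61.82°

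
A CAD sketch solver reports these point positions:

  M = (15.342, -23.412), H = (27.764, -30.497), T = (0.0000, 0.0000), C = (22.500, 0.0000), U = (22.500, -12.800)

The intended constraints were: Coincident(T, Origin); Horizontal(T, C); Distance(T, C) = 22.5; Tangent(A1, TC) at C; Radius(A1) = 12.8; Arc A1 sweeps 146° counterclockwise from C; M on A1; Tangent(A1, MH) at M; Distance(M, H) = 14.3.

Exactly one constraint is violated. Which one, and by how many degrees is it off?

Tangent(A1, MH) at M — off by 4.30°.

T = (0.00, 0.00) ✓; T.y = 0.00, C.y = 0.00 ✓; |TC| = 22.50 ✓; ∠(UC, CT) = 90.00° ✓; |UC| = 12.80 ✓; bearing(U→M) − bearing(U→C) = 146.0° ✓; |UM| = 12.80 ✓; ∠(UM, MH) = 85.70° ✗; |MH| = 14.30 ✓.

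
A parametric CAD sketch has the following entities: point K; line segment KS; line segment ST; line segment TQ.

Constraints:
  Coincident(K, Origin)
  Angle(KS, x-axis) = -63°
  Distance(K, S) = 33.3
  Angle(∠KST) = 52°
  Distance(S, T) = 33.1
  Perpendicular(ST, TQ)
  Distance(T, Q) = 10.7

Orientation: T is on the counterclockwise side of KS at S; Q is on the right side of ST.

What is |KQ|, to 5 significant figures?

39.030

∠KST = 52.0°, so ST runs at -63.0° + (180° − 52.0°) = 65.000° from the x-axis; with |ST| = 33.1, T = S + 33.1·(cos 65.000°, sin 65.000°) = (29.107, 0.32827). ST ⟂ TQ; with |TQ| = 10.7 on the right of ST, Q = T + 10.7·(0.90631, -0.42262) = (38.804, -4.1937). Then |KQ| = |Q − K| = 39.030.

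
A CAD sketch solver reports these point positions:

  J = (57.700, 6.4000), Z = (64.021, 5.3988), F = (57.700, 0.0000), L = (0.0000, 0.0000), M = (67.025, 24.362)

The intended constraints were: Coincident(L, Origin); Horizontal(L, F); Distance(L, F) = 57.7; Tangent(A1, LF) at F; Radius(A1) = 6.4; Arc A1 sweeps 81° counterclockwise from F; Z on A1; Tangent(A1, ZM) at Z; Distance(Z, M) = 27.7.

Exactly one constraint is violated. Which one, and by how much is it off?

Distance(Z, M) = 27.7 — off by 8.50.

L = (0.00, 0.00) ✓; L.y = 0.00, F.y = 0.00 ✓; |LF| = 57.70 ✓; ∠(JF, FL) = 90.00° ✓; |JF| = 6.400 ✓; bearing(J→Z) − bearing(J→F) = 81.00° ✓; |JZ| = 6.400 ✓; ∠(JZ, ZM) = 90.00° ✓; |ZM| = 19.20 ✗.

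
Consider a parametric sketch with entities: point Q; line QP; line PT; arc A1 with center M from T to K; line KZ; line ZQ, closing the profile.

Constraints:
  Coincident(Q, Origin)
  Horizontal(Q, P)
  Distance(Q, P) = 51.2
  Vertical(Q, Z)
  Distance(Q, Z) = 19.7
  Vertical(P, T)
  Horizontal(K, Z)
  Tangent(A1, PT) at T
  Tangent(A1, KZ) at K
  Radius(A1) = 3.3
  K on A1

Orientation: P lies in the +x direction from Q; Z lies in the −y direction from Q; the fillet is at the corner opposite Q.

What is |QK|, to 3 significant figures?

51.8

Q is at the origin; Q and P share the same y with |QP| = 51.2 and P on the +x side, so P = (51.2, 0.00). Q and Z share the same x with |QZ| = 19.7 and Z on the −y side, so Z = (0.00, -19.7). The virtual corner opposite Q is at (51.2, -19.7). The tangent condition forces MT to be normal to PT and since A1 is tangent to KZ there, MK ⟂ KZ, with radius 3.3, so the center M sits 3.3 in from both sides at M = (47.9, -16.4). That places the tangent points at T = (51.2, -16.4) on PT and K = (47.9, -19.7) on KZ. Then |QK| = |K − Q| = 51.8.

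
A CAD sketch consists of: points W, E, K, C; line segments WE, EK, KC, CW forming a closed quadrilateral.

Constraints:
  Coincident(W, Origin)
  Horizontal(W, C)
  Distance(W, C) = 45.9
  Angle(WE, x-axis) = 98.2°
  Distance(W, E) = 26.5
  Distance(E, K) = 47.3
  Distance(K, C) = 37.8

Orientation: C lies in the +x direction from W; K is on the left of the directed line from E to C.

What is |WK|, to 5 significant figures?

56.477

W is at the origin; W and C share the same y with |WC| = 45.9 and C in +x, so C = (45.9, 0). WE runs at 98.2° with |WE| = 26.5, so E = (-3.7797, 26.229). K is determined by |EK| = 47.3 and |KC| = 37.8 together: it lies at the intersection of circle(E, 47.3) and circle(C, 37.8). With |EC| = 56.179, the foot of the radical line on EC is 35.285 from E and the perpendicular offset is √(47.3² − 35.285²) = 31.501. Taking the left-of-EC solution: K = (42.130, 37.612).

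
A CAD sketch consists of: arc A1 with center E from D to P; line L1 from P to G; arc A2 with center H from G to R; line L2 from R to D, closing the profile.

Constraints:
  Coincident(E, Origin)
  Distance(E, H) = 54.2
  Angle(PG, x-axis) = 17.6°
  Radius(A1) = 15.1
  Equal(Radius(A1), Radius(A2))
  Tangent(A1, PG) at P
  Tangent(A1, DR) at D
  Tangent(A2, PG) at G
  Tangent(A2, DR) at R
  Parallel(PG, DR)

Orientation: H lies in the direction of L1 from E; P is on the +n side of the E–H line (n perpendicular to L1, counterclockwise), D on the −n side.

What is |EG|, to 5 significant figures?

56.264

Tangency of A1 to both parallel lines with radius 15.1 puts P and D at E ± 15.1·n: P = (-4.5658, 14.393), D = (4.5658, -14.393). Equal radii place G and R the same way about H: G = H + 15.1·n = (47.097, 30.782), R = H − 15.1·n = (56.229, 1.9953). Then |EG| = |G − E| = 56.264.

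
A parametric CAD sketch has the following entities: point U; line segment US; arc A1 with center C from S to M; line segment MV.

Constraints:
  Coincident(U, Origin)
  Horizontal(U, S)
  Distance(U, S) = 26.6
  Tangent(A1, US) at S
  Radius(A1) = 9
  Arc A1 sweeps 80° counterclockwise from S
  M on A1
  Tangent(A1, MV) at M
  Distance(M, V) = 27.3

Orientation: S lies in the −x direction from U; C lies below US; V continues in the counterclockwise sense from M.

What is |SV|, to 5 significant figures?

36.920

U is at the origin; US is horizontal with |US| = 26.6 and S on the −x side, so S = (-26.600, 0.0000). Tangency of A1 to US means the radius CS is perpendicular to US, so C = S + (0, -9) = (-26.600, -9.0000). On A1, S sits at bearing 90° from C; an 80° counterclockwise sweep puts M at bearing 170°, so M = C + 9.0·(cos 170°, sin 170°) = (-35.463, -7.4372). A1 meets MV tangentially, so CM is at right angles to MV, so MV runs along (−sin 170°, cos 170°); with |MV| = 27.3, V = (-40.204, -34.322). Then |SV| = |V − S| = 36.920.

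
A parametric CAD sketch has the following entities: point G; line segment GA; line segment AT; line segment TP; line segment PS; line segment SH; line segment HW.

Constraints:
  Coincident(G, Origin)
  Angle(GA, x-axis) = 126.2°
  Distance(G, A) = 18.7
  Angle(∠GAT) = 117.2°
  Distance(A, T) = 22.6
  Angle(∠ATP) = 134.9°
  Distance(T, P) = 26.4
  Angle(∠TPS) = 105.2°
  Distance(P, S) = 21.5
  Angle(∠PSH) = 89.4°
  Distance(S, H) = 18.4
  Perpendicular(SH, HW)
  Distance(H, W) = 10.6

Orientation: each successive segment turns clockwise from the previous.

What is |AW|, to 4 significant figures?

27.53

G is at the origin; GA runs at 126.2° with length 18.7, so A = (-11.04, 15.09). ∠GAT = 117.2° gives AT at 63.40° from the x-axis; with |AT| = 22.6, T = (-0.9250, 35.30). ∠ATP = 134.9° gives TP at 18.30° from the x-axis; with |TP| = 26.4, P = (24.14, 43.59). ∠TPS = 105.2° gives PS at -56.50° from the x-axis; with |PS| = 21.5, S = (36.01, 25.66). ∠PSH = 89.4° gives SH at -147.1° from the x-axis; with |SH| = 18.4, H = (20.56, 15.66). SH is perpendicular to HW, so HW runs at 122.9°; with |HW| = 10.6, W = (14.80, 24.56). Then |AW| = |W − A| = 27.53.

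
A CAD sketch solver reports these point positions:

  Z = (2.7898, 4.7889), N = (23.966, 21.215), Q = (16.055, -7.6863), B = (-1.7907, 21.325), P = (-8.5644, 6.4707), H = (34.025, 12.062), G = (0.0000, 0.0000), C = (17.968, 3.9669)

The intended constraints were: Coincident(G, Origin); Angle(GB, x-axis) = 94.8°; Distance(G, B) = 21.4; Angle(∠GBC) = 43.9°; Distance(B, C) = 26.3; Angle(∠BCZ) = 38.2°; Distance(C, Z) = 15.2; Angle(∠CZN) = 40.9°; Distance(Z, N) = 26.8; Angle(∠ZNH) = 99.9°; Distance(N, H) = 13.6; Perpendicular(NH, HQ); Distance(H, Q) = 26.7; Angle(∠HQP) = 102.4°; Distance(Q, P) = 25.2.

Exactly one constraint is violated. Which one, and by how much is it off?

Distance(Q, P) = 25.2 — off by 3.20.

G = (0.00, 0.00) ✓; GB at 94.80° ✓; |GB| = 21.40 ✓; ∠GBC = 43.90° ✓; |BC| = 26.30 ✓; ∠BCZ = 38.20° ✓; |CZ| = 15.20 ✓; ∠CZN = 40.90° ✓; |ZN| = 26.80 ✓; ∠ZNH = 99.90° ✓; |NH| = 13.60 ✓; ∠(NH, HQ) = 90.00° ✓; |HQ| = 26.70 ✓; ∠HQP = 102.4° ✓; |QP| = 28.40 ✗.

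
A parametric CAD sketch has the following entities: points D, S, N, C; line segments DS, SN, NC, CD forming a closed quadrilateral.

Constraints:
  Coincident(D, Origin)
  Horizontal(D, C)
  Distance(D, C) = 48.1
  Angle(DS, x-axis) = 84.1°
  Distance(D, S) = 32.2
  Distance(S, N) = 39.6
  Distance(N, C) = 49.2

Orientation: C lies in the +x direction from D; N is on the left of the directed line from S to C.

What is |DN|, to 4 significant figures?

62.40

Checks: |SN| = 39.60 ✓; |NC| = 49.20 ✓.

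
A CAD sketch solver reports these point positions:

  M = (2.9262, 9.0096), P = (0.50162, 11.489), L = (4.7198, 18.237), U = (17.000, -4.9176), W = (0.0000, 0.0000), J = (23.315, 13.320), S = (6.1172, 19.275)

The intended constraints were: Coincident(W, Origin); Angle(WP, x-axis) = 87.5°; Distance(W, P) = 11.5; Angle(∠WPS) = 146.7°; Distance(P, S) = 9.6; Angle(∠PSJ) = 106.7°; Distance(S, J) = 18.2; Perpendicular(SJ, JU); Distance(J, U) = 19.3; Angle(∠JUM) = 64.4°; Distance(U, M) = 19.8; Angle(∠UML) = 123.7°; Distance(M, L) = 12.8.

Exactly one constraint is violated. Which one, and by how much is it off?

Distance(M, L) = 12.8 — off by 3.40.

W = (0.00, 0.00) ✓; WP at 87.50° ✓; |WP| = 11.50 ✓; ∠WPS = 146.7° ✓; |PS| = 9.600 ✓; ∠PSJ = 106.7° ✓; |SJ| = 18.20 ✓; ∠(SJ, JU) = 90.00° ✓; |JU| = 19.30 ✓; ∠JUM = 64.40° ✓; |UM| = 19.80 ✓; ∠UML = 123.7° ✓; |ML| = 9.400 ✗.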